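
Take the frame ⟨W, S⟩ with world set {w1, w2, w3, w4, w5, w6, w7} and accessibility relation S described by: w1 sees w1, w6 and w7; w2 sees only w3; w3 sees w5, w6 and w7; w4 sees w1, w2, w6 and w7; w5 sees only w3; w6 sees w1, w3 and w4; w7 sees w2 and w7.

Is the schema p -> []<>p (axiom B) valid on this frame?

No

By correspondence theory, B is valid on a frame iff S is symmetric.
Symmetric: no — w1 S w7 but not w7 S w1.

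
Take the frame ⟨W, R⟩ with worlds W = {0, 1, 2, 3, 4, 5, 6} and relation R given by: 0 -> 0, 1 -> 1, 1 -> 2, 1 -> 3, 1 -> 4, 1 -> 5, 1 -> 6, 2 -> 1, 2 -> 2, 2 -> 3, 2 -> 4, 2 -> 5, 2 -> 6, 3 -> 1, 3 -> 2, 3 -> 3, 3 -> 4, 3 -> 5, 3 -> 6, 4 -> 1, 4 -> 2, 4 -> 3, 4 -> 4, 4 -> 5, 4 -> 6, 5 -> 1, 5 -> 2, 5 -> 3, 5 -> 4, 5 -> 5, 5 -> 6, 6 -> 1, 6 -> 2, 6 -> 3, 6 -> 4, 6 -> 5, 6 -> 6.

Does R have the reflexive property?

Reflexive: yes — every world is R-related to itself.

Yes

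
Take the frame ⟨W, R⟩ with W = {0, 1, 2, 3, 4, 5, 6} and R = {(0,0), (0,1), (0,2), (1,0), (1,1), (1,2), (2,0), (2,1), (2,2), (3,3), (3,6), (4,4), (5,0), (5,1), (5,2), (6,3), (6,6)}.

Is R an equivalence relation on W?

No

Reflexive: no — 5 is not related to itself.
Symmetric: no — 5 R 0 but not 0 R 5.
Transitive: yes — every two-step R-path is closed by a direct edge.
So R is not an equivalence relation.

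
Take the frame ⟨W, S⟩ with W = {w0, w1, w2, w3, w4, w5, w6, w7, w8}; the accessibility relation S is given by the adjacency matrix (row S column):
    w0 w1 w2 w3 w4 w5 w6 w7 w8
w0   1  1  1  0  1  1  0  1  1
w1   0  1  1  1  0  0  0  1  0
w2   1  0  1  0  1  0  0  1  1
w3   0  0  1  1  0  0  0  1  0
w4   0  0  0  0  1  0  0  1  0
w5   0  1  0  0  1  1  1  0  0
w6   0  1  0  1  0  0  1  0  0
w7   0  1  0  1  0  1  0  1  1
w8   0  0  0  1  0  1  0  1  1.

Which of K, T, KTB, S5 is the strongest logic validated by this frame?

T

Reflexive (axiom T): yes — every world is S-related to itself.
Symmetric (axiom B): no — w0 S w1 but not w1 S w0.
Euclidean (axiom 5): no — w0 S w1 and w0 S w4, but not w1 S w4.
So F validates K, T; KTB would additionally require S to be symmetric. The strongest is T.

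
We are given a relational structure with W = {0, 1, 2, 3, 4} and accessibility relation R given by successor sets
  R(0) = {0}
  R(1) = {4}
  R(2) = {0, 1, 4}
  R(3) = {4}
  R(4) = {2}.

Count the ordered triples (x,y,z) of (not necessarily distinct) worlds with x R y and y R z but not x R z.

6

Enumerating: (1,4,2), (2,4,2), (3,4,2), (4,2,0), (4,2,1), (4,2,4).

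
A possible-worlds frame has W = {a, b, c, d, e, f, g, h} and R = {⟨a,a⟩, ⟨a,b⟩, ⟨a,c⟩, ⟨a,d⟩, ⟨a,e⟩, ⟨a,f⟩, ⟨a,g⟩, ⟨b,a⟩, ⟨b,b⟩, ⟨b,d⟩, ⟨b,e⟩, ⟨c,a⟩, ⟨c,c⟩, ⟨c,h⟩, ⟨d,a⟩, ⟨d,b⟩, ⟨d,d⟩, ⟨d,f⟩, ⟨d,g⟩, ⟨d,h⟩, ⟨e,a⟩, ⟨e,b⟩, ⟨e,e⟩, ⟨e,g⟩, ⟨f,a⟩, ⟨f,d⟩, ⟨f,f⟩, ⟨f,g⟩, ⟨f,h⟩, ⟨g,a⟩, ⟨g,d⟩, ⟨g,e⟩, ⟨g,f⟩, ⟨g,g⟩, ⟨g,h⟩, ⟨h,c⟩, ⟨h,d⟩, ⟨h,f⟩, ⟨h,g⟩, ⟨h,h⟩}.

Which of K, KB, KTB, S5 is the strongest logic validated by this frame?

KTB

Symmetric (axiom B): yes — every pair in R has its reverse in R.
Reflexive (axiom T): yes — every world is R-related to itself.
Euclidean (axiom 5): no — a R b and a R c, but not b R c.
So F validates K, KB, KTB; S5 would additionally require R to be Euclidean. The strongest is KTB.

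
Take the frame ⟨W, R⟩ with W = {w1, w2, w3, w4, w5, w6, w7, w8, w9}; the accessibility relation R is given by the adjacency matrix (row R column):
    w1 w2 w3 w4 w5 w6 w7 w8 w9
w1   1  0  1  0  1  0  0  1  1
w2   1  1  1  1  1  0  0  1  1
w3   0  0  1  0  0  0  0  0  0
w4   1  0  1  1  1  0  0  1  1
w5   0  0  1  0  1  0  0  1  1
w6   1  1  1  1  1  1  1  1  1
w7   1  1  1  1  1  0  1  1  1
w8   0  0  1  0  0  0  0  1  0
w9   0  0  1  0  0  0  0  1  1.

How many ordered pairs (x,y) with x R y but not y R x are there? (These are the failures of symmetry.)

Enumerating: (w1,w3), (w1,w5), (w1,w8), (w1,w9), (w2,w1), (w2,w3), (w2,w4), (w2,w5), (w2,w8), (w2,w9), (w4,w1), (w4,w3), … and 24 more.
Total: 36.

36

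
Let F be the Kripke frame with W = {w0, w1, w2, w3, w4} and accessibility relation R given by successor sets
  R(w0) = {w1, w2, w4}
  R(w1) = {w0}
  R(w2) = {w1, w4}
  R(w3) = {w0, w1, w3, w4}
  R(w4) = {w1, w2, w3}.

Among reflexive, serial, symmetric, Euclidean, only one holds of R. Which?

serial

Reflexive: no — w0 is not related to itself.
Serial: yes — every world has a successor (e.g. w0 R w1).
Symmetric: no — w0 R w2 but not w2 R w0.
Euclidean: no — w0 R w1 and w0 R w2, but not w1 R w2.
Only serial holds.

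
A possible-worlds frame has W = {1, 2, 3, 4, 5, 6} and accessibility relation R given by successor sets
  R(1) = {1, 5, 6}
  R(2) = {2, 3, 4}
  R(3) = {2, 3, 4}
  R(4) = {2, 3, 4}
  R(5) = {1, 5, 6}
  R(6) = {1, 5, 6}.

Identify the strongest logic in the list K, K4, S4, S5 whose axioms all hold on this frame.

Transitive (axiom 4): yes — every two-step R-path is closed by a direct edge.
Reflexive (axiom T): yes — every world is R-related to itself.
Euclidean (axiom 5): yes — any two successors of a common world are R-related.
So F validates K, K4, S4, S5. The strongest is S5.

S5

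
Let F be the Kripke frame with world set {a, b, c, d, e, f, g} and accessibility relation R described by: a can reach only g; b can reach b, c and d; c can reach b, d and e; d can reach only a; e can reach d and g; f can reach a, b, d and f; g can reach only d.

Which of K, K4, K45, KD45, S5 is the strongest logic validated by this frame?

K

Transitive (axiom 4): no — a R g and g R d, but not a R d.
Euclidean (axiom 5): no — b R d and b R c, but not d R c.
Serial (axiom D): yes — every world has a successor (e.g. a R g).
Reflexive (axiom T): no — a is not related to itself.
So F validates K; K4 would additionally require R to be transitive. The strongest is K.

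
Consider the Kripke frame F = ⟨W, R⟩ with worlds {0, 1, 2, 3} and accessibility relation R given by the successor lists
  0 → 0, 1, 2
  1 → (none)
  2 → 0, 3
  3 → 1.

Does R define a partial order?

Reflexive: no — 1 is not related to itself.
Transitive: no — 0 R 2 and 2 R 3, but not 0 R 3.
Antisymmetric: no — 0 R 2 and 2 R 0 with 0 ≠ 2.
So R is not a partial order.

No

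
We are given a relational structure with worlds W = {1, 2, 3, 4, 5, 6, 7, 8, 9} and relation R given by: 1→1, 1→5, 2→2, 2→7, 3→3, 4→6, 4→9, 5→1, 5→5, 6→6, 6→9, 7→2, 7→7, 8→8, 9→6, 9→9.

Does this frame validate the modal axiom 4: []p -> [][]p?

Yes

Axiom 4 corresponds to the accessibility relation being transitive.
Transitive: yes — every two-step R-path is closed by a direct edge.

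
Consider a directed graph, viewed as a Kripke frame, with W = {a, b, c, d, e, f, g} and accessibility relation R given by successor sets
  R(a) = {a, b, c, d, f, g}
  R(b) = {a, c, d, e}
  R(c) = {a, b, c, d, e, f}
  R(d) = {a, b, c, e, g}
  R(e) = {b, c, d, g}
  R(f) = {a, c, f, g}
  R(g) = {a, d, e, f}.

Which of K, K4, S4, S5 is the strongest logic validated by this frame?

K

Transitive (axiom 4): no — a R b and b R e, but not a R e.
Reflexive (axiom T): no — b is not related to itself.
Euclidean (axiom 5): no — a R b and a R f, but not b R f.
So F validates K; K4 would additionally require R to be transitive. The strongest is K.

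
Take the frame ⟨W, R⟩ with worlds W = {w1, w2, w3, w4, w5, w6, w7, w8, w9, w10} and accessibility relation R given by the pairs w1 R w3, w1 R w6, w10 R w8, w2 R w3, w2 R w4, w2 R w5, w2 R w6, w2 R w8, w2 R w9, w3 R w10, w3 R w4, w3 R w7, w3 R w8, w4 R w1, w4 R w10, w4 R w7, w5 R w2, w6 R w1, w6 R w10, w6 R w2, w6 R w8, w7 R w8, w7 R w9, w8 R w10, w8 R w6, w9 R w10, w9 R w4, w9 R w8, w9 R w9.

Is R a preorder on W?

No

Reflexive: no — w1 is not related to itself.
Transitive: no — w1 R w3 and w3 R w10, but not w1 R w10.
So R is not a preorder.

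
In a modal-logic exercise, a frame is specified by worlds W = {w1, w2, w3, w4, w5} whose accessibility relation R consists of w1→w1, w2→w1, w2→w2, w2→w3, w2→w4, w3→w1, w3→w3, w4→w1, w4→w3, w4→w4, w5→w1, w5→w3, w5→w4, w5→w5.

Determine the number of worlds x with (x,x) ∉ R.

0

R is reflexive; there are no such worlds.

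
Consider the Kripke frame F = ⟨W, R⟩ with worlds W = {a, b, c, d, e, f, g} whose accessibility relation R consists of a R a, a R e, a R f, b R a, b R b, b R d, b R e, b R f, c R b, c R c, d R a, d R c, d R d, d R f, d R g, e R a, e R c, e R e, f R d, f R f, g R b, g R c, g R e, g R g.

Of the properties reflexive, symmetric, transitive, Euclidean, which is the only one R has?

Reflexive: yes — every world is R-related to itself.
Symmetric: no — a R f but not f R a.
Transitive: no — a R e and e R c, but not a R c.
Euclidean: no — a R e and a R f, but not e R f.
Only reflexive holds.

reflexive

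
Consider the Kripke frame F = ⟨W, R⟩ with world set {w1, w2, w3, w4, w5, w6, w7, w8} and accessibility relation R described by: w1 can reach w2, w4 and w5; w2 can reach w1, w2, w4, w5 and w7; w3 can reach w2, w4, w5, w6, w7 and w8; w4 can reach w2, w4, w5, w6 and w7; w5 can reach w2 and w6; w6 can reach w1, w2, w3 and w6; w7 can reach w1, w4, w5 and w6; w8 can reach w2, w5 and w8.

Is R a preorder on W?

No

Reflexive: no — w1 is not related to itself.
Transitive: no — w1 R w2 and w2 R w7, but not w1 R w7.
So R is not a preorder.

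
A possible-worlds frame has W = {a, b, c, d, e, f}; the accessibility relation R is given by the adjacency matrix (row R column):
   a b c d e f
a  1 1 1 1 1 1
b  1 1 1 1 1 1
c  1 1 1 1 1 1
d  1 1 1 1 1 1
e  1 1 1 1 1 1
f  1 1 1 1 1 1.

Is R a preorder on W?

Yes

Reflexive: yes — every world is R-related to itself.
Transitive: yes — every two-step R-path is closed by a direct edge.
So R is a preorder.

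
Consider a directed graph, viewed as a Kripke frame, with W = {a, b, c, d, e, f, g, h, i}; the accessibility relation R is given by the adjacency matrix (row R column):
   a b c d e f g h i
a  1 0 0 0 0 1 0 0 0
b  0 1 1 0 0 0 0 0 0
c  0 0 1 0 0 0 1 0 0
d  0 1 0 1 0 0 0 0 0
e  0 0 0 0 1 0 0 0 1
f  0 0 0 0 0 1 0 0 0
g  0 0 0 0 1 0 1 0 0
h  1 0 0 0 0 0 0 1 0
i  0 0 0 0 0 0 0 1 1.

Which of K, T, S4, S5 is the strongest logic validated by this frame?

T

Reflexive (axiom T): yes — every world is R-related to itself.
Transitive (axiom 4): no — b R c and c R g, but not b R g.
Euclidean (axiom 5): no — a R f and a R a, but not f R a.
So F validates K, T; S4 would additionally require R to be transitive. The strongest is T.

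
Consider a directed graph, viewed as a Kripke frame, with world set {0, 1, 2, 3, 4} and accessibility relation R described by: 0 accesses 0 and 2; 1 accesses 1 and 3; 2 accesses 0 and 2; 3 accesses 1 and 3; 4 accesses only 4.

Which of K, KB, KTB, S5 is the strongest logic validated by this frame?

Symmetric (axiom B): yes — every pair in R has its reverse in R.
Reflexive (axiom T): yes — every world is R-related to itself.
Euclidean (axiom 5): yes — any two successors of a common world are R-related.
So F validates K, KB, KTB, S5. The strongest is S5.

S5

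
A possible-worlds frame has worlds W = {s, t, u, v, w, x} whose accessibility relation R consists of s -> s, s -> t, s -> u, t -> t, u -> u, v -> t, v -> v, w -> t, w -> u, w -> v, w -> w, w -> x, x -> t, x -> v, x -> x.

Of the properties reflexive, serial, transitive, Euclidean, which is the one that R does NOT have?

Reflexive: yes — every world is R-related to itself.
Serial: yes — every world has a successor (e.g. s R s).
Transitive: yes — every two-step R-path is closed by a direct edge.
Euclidean: no — s R t and s R u, but not t R u.
Only Euclidean fails.

Euclidean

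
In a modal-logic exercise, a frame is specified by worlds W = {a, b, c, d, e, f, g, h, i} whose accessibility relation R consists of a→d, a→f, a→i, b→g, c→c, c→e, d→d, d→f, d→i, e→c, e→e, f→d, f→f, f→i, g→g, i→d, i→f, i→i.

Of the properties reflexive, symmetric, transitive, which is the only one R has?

transitive

Reflexive: no — a is not related to itself.
Symmetric: no — a R d but not d R a.
Transitive: yes — every two-step R-path is closed by a direct edge.
Only transitive holds.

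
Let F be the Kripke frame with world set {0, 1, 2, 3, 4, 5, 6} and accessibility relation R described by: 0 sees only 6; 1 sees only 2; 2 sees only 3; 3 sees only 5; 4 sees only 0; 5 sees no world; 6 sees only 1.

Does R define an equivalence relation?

No

Reflexive: no — 0 is not related to itself.
Symmetric: no — 0 R 6 but not 6 R 0.
Transitive: no — 0 R 6 and 6 R 1, but not 0 R 1.
So R is not an equivalence relation.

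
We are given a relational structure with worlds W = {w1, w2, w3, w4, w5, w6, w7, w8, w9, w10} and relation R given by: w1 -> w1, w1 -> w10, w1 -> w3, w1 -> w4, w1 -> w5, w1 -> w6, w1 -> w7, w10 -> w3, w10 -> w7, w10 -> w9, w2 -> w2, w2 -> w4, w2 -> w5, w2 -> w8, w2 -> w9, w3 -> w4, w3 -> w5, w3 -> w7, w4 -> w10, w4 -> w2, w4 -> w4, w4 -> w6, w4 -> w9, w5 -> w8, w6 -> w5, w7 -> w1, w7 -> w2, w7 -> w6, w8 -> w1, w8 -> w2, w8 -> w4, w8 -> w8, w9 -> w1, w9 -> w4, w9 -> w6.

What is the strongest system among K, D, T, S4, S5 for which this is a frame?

D

Serial (axiom D): yes — every world has a successor (e.g. w1 R w1).
Reflexive (axiom T): no — w3 is not related to itself.
Transitive (axiom 4): no — w1 R w10 and w10 R w9, but not w1 R w9.
Euclidean (axiom 5): no — w1 R w10 and w1 R w4, but not w10 R w4.
So F validates K, D; T would additionally require R to be reflexive. The strongest is D.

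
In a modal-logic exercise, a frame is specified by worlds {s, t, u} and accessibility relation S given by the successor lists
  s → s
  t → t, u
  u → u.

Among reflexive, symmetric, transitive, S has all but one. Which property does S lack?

Reflexive: yes — every world is S-related to itself.
Symmetric: no — t S u but not u S t.
Transitive: yes — every two-step S-path is closed by a direct edge.
Only symmetric fails.

symmetric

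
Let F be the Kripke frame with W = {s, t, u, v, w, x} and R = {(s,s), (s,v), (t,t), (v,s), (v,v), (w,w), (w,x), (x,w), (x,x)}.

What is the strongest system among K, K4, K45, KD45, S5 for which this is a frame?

K45

Transitive (axiom 4): yes — every two-step R-path is closed by a direct edge.
Euclidean (axiom 5): yes — any two successors of a common world are R-related.
Serial (axiom D): no — u has no R-successor.
Reflexive (axiom T): no — u is not related to itself.
So F validates K, K4, K45; KD45 would additionally require R to be serial. The strongest is K45.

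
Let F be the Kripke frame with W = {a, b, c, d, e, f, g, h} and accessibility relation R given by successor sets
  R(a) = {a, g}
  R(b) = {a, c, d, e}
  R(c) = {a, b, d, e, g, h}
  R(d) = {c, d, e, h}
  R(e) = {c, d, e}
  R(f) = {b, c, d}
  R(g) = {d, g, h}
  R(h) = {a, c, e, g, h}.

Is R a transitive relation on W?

Transitive: no — a R g and g R d, but not a R d.

No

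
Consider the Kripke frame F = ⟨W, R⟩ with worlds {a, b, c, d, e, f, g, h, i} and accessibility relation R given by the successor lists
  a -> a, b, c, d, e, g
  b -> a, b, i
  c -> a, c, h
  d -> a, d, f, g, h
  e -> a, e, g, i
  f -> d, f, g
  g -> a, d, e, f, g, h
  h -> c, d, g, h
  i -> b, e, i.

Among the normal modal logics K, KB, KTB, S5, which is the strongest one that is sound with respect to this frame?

KTB

Symmetric (axiom B): yes — every pair in R has its reverse in R.
Reflexive (axiom T): yes — every world is R-related to itself.
Euclidean (axiom 5): no — a R b and a R c, but not b R c.
So F validates K, KB, KTB; S5 would additionally require R to be Euclidean. The strongest is KTB.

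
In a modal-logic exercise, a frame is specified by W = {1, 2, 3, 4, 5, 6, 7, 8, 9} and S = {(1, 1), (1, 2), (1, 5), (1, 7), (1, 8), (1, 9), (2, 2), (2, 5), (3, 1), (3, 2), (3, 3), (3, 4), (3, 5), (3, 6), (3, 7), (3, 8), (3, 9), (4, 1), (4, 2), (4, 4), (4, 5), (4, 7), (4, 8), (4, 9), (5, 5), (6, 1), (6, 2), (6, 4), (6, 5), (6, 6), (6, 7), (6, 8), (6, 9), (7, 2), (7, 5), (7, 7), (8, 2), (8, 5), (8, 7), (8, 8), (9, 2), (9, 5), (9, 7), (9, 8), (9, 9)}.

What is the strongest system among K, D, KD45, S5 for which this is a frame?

D

Serial (axiom D): yes — every world has a successor (e.g. 1 S 1).
Euclidean (axiom 5): no — 1 S 2 and 1 S 7, but not 2 S 7.
Transitive (axiom 4): yes — every two-step S-path is closed by a direct edge.
Reflexive (axiom T): yes — every world is S-related to itself.
So F validates K, D; KD45 would additionally require S to be Euclidean. The strongest is D.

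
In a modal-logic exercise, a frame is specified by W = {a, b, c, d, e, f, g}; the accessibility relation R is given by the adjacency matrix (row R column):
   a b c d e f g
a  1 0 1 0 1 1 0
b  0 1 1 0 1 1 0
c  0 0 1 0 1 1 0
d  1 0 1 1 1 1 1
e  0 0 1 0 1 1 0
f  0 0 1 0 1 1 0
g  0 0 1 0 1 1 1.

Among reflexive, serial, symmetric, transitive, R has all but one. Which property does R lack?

symmetric

Reflexive: yes — every world is R-related to itself.
Serial: yes — every world has a successor (e.g. a R a).
Symmetric: no — a R c but not c R a.
Transitive: yes — every two-step R-path is closed by a direct edge.
Only symmetric fails.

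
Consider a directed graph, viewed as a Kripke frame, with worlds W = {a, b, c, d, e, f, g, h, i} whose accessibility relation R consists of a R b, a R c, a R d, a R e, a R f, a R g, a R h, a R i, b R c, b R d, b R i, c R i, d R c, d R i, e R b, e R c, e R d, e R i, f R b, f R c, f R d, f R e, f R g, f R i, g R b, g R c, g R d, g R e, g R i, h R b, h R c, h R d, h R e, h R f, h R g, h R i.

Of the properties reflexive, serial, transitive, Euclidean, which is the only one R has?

Reflexive: no — a is not related to itself.
Serial: no — i has no R-successor.
Transitive: yes — every two-step R-path is closed by a direct edge.
Euclidean: no — a R b and a R e, but not b R e.
Only transitive holds.

transitive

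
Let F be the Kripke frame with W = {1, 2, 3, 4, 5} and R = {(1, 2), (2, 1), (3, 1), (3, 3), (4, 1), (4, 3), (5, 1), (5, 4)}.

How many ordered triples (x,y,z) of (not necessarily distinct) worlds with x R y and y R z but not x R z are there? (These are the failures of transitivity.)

6

Enumerating: (1,2,1), (2,1,2), (3,1,2), (4,1,2), (5,1,2), (5,4,3).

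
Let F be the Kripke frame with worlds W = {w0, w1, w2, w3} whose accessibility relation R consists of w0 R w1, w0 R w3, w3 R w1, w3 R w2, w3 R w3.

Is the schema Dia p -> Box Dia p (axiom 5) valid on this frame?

No

By correspondence theory, 5 is valid on a frame iff R is Euclidean.
Euclidean: no — w0 R w1 and w0 R w3, but not w1 R w3.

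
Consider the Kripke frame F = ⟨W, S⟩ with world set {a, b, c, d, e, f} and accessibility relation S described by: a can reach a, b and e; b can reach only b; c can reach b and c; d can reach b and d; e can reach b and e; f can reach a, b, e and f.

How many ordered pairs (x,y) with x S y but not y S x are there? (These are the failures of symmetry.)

Enumerating: (a,b), (a,e), (c,b), (d,b), (e,b), (f,a), (f,b), (f,e).

8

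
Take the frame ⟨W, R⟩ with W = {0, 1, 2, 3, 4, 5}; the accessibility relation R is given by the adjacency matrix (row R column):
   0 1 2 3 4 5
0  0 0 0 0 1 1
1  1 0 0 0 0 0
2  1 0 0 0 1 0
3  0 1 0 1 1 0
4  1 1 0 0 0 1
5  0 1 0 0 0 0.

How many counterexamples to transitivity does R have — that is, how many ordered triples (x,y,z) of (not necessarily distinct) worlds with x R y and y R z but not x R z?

Enumerating: (0,4,0), (0,4,1), (0,5,1), (1,0,4), (1,0,5), (2,0,5), (2,4,1), (2,4,5), (3,1,0), (3,4,0), (3,4,5), (4,0,4), (5,1,0).

13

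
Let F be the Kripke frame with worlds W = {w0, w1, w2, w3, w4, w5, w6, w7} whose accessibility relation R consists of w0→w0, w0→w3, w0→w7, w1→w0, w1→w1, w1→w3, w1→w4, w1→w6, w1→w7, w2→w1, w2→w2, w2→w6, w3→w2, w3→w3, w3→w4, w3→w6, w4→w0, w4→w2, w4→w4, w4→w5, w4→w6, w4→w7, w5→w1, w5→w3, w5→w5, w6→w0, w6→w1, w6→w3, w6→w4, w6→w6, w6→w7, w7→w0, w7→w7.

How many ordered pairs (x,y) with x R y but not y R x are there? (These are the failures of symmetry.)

17

Enumerating: (w0,w3), (w1,w0), (w1,w3), (w1,w4), (w1,w7), (w2,w1), (w2,w6), (w3,w2), (w3,w4), (w4,w0), (w4,w2), (w4,w5), (w4,w7), (w5,w1), (w5,w3), (w6,w0), (w6,w7).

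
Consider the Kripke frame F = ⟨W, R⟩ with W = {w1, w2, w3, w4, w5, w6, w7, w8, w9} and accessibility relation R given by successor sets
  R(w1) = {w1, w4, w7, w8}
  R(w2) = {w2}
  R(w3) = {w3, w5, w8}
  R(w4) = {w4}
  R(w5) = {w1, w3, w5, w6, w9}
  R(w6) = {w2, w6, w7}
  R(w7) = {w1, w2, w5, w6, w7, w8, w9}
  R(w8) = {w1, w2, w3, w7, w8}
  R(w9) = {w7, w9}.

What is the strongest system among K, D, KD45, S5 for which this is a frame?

Serial (axiom D): yes — every world has a successor (e.g. w1 R w1).
Euclidean (axiom 5): no — w1 R w4 and w1 R w7, but not w4 R w7.
Transitive (axiom 4): no — w1 R w7 and w7 R w2, but not w1 R w2.
Reflexive (axiom T): yes — every world is R-related to itself.
So F validates K, D; KD45 would additionally require R to be Euclidean and transitive. The strongest is D.

D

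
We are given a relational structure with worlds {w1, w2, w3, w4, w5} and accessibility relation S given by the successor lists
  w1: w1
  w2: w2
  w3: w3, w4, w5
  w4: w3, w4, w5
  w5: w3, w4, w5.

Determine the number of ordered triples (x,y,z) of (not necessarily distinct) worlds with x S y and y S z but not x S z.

0

S is transitive; there are no such tuples.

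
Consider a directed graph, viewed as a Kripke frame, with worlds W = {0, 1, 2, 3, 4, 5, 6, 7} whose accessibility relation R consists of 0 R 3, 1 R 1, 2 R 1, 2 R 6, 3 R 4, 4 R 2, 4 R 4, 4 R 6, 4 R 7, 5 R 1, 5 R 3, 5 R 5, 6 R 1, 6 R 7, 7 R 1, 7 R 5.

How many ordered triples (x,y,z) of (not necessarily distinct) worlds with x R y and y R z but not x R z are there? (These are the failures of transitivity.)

Enumerating: (0,3,4), (2,6,7), (3,4,2), (3,4,6), (3,4,7), (4,2,1), (4,6,1), (4,7,1), (4,7,5), (5,3,4), (6,7,5), (7,5,3).

12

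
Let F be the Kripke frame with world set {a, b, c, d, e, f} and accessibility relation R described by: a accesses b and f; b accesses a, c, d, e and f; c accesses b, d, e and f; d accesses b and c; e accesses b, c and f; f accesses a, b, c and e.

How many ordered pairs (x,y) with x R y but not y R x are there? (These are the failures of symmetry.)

0

R is symmetric; there are no such tuples.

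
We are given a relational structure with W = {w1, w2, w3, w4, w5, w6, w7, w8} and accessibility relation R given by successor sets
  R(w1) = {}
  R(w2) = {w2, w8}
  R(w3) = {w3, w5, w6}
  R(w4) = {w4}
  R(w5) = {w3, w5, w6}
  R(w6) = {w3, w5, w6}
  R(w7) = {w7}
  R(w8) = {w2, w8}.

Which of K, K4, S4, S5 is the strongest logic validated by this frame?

K4

Transitive (axiom 4): yes — every two-step R-path is closed by a direct edge.
Reflexive (axiom T): no — w1 is not related to itself.
Euclidean (axiom 5): yes — any two successors of a common world are R-related.
So F validates K, K4; S4 would additionally require R to be reflexive. The strongest is K4.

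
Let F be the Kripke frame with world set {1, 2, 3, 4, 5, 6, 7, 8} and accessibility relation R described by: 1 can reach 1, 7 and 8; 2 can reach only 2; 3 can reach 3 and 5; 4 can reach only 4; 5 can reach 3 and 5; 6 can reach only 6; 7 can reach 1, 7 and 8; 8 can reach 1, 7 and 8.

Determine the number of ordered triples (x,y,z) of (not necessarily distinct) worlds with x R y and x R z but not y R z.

R is Euclidean; there are no such tuples.

0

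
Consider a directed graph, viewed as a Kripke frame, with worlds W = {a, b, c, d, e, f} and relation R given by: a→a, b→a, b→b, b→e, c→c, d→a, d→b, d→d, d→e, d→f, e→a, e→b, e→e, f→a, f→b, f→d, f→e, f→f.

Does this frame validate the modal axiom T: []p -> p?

Yes

The schema T characterises exactly the reflexive frames.
Reflexive: yes — every world is R-related to itself.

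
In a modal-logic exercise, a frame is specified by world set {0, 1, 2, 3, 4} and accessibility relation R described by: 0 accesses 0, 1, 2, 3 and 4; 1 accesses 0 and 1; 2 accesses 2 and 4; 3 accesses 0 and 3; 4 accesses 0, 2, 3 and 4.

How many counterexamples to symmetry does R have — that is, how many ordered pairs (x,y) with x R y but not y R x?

2

Enumerating: (0,2), (4,3).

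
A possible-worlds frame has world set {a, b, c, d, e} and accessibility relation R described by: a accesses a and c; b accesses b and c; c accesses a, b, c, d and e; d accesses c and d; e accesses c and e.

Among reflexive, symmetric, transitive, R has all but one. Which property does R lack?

Reflexive: yes — every world is R-related to itself.
Symmetric: yes — every pair in R has its reverse in R.
Transitive: no — a R c and c R b, but not a R b.
Only transitive fails.

transitive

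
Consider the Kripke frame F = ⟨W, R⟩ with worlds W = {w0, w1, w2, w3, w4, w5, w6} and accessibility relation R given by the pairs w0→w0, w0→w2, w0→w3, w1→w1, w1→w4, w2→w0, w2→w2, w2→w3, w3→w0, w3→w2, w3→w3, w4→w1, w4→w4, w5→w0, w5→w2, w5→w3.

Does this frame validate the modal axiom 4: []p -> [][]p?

Yes

By correspondence theory, 4 is valid on a frame iff R is transitive.
Transitive: yes — every two-step R-path is closed by a direct edge.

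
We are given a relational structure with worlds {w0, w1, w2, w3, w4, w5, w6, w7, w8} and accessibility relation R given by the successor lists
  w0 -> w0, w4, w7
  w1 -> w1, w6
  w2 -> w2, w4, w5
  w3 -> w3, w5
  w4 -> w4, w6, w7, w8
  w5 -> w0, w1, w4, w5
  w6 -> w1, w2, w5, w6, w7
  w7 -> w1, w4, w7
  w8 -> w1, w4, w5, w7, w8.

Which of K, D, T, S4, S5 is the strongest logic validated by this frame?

Serial (axiom D): yes — every world has a successor (e.g. w0 R w0).
Reflexive (axiom T): yes — every world is R-related to itself.
Transitive (axiom 4): no — w0 R w4 and w4 R w6, but not w0 R w6.
Euclidean (axiom 5): no — w2 R w4 and w2 R w5, but not w4 R w5.
So F validates K, D, T; S4 would additionally require R to be transitive. The strongest is T.

T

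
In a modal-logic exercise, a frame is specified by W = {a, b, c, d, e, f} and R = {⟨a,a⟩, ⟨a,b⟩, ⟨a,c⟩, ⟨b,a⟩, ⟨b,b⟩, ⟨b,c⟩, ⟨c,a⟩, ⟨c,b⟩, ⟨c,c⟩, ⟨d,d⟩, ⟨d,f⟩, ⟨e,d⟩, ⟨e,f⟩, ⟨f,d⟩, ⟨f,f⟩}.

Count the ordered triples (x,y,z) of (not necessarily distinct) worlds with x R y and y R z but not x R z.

R is transitive; there are no such tuples.

0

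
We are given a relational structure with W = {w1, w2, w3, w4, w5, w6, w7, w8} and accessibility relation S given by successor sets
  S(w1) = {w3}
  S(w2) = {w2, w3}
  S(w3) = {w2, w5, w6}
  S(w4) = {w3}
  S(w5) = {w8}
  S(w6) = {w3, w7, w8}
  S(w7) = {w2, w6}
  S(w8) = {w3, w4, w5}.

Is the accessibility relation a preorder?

No

Reflexive: no — w1 is not related to itself.
Transitive: no — w1 S w3 and w3 S w2, but not w1 S w2.
So S is not a preorder.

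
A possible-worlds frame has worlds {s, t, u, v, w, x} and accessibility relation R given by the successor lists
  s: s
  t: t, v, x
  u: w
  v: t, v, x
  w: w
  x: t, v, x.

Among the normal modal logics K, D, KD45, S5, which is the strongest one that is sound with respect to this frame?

KD45

Serial (axiom D): yes — every world has a successor (e.g. s R s).
Euclidean (axiom 5): yes — any two successors of a common world are R-related.
Transitive (axiom 4): yes — every two-step R-path is closed by a direct edge.
Reflexive (axiom T): no — u is not related to itself.
So F validates K, D, KD45; S5 would additionally require R to be reflexive. The strongest is KD45.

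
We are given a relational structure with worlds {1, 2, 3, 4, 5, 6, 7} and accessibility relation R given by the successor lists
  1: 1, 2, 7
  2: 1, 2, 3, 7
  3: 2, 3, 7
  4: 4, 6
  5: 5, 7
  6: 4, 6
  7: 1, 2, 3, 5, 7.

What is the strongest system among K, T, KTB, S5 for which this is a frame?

KTB

Reflexive (axiom T): yes — every world is R-related to itself.
Symmetric (axiom B): yes — every pair in R has its reverse in R.
Euclidean (axiom 5): no — 2 R 1 and 2 R 3, but not 1 R 3.
So F validates K, T, KTB; S5 would additionally require R to be Euclidean. The strongest is KTB.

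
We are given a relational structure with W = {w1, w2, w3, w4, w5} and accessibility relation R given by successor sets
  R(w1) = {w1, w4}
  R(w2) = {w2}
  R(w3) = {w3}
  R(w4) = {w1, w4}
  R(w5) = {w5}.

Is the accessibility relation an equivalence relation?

Yes

Reflexive: yes — every world is R-related to itself.
Symmetric: yes — every pair in R has its reverse in R.
Transitive: yes — every two-step R-path is closed by a direct edge.
So R is an equivalence relation.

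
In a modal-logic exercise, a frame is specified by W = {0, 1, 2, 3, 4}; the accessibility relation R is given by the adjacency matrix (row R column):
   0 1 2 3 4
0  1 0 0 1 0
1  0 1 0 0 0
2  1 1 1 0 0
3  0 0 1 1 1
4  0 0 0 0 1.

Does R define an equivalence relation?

Reflexive: yes — every world is R-related to itself.
Symmetric: no — 0 R 3 but not 3 R 0.
Transitive: no — 0 R 3 and 3 R 2, but not 0 R 2.
So R is not an equivalence relation.

No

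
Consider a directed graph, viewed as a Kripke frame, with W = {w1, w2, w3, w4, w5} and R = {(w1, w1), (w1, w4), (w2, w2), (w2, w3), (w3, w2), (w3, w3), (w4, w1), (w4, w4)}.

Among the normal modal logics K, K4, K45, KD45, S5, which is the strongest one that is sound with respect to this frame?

K45

Transitive (axiom 4): yes — every two-step R-path is closed by a direct edge.
Euclidean (axiom 5): yes — any two successors of a common world are R-related.
Serial (axiom D): no — w5 has no R-successor.
Reflexive (axiom T): no — w5 is not related to itself.
So F validates K, K4, K45; KD45 would additionally require R to be serial. The strongest is K45.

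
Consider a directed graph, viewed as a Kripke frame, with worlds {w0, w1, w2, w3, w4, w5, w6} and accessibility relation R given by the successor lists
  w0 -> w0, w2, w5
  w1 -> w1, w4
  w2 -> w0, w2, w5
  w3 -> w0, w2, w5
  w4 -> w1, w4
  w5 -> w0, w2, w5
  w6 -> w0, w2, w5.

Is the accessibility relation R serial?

Serial: yes — every world has a successor (e.g. w0 R w0).

Yes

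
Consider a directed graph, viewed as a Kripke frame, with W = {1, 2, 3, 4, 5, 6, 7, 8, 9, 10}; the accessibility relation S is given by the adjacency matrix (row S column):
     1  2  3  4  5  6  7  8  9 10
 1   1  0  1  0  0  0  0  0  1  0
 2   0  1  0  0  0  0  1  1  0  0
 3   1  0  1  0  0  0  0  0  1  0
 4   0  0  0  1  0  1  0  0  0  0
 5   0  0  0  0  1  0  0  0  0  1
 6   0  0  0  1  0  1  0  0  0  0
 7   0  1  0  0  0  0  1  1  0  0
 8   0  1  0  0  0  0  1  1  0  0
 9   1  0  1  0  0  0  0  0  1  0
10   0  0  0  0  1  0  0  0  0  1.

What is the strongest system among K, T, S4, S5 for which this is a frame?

S5

Reflexive (axiom T): yes — every world is S-related to itself.
Transitive (axiom 4): yes — every two-step S-path is closed by a direct edge.
Euclidean (axiom 5): yes — any two successors of a common world are S-related.
So F validates K, T, S4, S5. The strongest is S5.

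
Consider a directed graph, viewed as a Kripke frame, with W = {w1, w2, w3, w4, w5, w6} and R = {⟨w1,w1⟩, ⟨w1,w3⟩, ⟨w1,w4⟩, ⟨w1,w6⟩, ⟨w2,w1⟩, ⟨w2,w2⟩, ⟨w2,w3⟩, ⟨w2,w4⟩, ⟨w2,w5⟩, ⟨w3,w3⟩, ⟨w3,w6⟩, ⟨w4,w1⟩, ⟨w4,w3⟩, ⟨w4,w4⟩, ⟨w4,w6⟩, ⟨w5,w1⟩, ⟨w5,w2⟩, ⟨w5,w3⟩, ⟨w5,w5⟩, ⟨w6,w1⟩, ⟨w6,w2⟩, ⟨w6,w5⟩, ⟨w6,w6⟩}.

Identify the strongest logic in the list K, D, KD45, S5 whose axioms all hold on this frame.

Serial (axiom D): yes — every world has a successor (e.g. w1 R w1).
Euclidean (axiom 5): no — w1 R w3 and w1 R w4, but not w3 R w4.
Transitive (axiom 4): no — w1 R w6 and w6 R w2, but not w1 R w2.
Reflexive (axiom T): yes — every world is R-related to itself.
So F validates K, D; KD45 would additionally require R to be Euclidean and transitive. The strongest is D.

D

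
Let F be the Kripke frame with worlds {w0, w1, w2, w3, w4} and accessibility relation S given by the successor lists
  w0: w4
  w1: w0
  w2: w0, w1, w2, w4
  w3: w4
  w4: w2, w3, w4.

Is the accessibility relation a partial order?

No

Reflexive: no — w0 is not related to itself.
Transitive: no — w0 S w4 and w4 S w2, but not w0 S w2.
Antisymmetric: no — w2 S w4 and w4 S w2 with w2 ≠ w4.
So S is not a partial order.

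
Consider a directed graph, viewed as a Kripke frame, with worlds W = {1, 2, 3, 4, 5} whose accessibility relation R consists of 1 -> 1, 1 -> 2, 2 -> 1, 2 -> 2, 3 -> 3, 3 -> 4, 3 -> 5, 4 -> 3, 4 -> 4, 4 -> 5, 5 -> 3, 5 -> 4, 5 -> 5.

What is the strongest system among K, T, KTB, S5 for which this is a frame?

Reflexive (axiom T): yes — every world is R-related to itself.
Symmetric (axiom B): yes — every pair in R has its reverse in R.
Euclidean (axiom 5): yes — any two successors of a common world are R-related.
So F validates K, T, KTB, S5. The strongest is S5.

S5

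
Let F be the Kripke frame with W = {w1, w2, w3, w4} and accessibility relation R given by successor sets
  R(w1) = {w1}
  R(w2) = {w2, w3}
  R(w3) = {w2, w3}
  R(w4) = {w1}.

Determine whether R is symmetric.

Symmetric: no — w4 R w1 but not w1 R w4.

No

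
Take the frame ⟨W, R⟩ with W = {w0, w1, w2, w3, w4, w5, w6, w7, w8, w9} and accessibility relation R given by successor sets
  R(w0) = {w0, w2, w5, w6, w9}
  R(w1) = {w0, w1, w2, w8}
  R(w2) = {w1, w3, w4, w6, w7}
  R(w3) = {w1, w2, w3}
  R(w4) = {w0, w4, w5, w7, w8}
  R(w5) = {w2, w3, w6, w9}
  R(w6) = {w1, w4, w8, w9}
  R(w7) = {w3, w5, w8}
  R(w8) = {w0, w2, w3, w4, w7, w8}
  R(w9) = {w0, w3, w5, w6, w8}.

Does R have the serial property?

Serial: yes — every world has a successor (e.g. w0 R w0).

Yes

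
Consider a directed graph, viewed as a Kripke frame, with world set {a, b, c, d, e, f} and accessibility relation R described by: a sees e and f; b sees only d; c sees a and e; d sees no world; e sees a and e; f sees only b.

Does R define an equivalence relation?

No

Reflexive: no — a is not related to itself.
Symmetric: no — a R f but not f R a.
Transitive: no — a R f and f R b, but not a R b.
So R is not an equivalence relation.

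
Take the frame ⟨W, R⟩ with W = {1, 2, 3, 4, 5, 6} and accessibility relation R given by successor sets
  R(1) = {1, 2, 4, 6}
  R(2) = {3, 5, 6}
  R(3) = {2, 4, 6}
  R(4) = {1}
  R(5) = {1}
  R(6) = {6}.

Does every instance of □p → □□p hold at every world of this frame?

The schema 4 characterises exactly the transitive frames.
Transitive: no — 1 R 2 and 2 R 3, but not 1 R 3.

No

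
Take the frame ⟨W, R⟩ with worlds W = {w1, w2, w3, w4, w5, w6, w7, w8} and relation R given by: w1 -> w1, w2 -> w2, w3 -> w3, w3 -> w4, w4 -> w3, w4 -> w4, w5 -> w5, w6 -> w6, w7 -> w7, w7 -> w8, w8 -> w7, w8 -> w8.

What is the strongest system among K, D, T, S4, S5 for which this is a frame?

S5

Serial (axiom D): yes — every world has a successor (e.g. w1 R w1).
Reflexive (axiom T): yes — every world is R-related to itself.
Transitive (axiom 4): yes — every two-step R-path is closed by a direct edge.
Euclidean (axiom 5): yes — any two successors of a common world are R-related.
So F validates K, D, T, S4, S5. The strongest is S5.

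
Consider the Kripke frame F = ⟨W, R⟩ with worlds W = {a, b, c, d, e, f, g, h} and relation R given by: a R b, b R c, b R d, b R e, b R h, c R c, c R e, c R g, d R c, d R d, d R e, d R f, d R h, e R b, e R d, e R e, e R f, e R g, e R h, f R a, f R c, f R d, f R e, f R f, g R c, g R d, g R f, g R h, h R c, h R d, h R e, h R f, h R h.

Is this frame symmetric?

No

Symmetric: no — a R b but not b R a.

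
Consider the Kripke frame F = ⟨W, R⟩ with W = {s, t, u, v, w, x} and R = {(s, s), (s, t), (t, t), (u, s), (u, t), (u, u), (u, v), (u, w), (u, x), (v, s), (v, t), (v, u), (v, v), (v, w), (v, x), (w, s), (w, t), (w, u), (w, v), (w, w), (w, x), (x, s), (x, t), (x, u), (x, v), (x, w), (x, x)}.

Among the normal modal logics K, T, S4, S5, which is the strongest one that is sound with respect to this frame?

Reflexive (axiom T): yes — every world is R-related to itself.
Transitive (axiom 4): yes — every two-step R-path is closed by a direct edge.
Euclidean (axiom 5): no — u R s and u R v, but not s R v.
So F validates K, T, S4; S5 would additionally require R to be Euclidean. The strongest is S4.

S4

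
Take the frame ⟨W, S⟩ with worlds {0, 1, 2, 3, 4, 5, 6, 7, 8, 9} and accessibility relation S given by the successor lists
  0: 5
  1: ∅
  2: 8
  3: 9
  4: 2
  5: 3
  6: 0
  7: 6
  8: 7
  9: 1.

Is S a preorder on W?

Reflexive: no — 0 is not related to itself.
Transitive: no — 0 S 5 and 5 S 3, but not 0 S 3.
So S is not a preorder.

No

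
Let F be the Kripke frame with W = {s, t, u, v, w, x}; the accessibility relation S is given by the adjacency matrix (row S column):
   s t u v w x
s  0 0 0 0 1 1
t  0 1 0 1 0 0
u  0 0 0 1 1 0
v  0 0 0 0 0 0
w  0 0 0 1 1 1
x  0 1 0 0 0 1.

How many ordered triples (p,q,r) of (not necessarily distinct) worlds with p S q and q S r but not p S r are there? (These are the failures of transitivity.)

Enumerating: (s,w,v), (s,x,t), (u,w,x), (w,x,t), (x,t,v).

5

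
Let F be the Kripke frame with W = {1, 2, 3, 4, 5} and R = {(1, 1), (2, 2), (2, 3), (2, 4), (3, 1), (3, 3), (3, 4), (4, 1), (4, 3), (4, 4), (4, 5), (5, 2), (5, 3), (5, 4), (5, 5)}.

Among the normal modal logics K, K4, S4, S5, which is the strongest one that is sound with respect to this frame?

Transitive (axiom 4): no — 2 R 3 and 3 R 1, but not 2 R 1.
Reflexive (axiom T): yes — every world is R-related to itself.
Euclidean (axiom 5): no — 3 R 1 and 3 R 4, but not 1 R 4.
So F validates K; K4 would additionally require R to be transitive. The strongest is K.

K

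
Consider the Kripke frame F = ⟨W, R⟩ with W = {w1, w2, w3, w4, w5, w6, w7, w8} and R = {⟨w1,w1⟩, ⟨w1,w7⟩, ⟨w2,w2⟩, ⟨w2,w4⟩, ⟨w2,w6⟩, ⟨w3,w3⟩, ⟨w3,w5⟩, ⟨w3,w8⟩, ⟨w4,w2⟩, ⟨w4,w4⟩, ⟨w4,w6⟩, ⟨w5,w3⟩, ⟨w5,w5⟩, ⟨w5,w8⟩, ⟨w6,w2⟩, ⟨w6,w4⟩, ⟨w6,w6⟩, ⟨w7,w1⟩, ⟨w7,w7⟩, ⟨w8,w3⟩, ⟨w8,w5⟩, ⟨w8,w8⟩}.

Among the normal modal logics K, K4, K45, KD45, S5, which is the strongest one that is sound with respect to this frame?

Transitive (axiom 4): yes — every two-step R-path is closed by a direct edge.
Euclidean (axiom 5): yes — any two successors of a common world are R-related.
Serial (axiom D): yes — every world has a successor (e.g. w1 R w1).
Reflexive (axiom T): yes — every world is R-related to itself.
So F validates K, K4, K45, KD45, S5. The strongest is S5.

S5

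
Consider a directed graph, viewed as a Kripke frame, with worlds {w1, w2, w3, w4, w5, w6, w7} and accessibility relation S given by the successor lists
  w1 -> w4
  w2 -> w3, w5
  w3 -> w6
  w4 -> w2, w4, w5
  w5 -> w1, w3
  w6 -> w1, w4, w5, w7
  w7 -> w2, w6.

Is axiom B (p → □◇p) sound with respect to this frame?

No

By correspondence theory, B is valid on a frame iff S is symmetric.
Symmetric: no — w1 S w4 but not w4 S w1.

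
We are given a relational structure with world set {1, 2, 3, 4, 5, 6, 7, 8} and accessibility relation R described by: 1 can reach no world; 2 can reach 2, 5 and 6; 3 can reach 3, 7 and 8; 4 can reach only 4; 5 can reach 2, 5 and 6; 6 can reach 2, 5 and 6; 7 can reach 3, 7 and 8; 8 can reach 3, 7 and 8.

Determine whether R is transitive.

Transitive: yes — every two-step R-path is closed by a direct edge.

Yes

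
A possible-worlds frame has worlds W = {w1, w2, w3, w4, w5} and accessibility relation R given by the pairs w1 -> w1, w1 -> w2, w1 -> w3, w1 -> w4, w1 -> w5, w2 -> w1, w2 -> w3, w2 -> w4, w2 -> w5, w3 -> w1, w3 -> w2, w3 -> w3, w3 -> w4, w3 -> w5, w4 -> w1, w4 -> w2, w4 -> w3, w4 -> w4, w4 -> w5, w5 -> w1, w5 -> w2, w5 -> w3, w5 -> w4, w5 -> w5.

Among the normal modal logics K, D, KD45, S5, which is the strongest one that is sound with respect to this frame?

Serial (axiom D): yes — every world has a successor (e.g. w1 R w1).
Euclidean (axiom 5): no — w1 R w2 and w1 R w2, but not w2 R w2.
Transitive (axiom 4): no — w2 R w1 and w1 R w2, but not w2 R w2.
Reflexive (axiom T): no — w2 is not related to itself.
So F validates K, D; KD45 would additionally require R to be Euclidean and transitive. The strongest is D.

D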